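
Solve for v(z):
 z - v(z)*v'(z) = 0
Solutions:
 v(z) = -sqrt(C1 + z^2)
 v(z) = sqrt(C1 + z^2)


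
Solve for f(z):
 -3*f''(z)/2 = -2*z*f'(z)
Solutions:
 f(z) = C1 + C2*erfi(sqrt(6)*z/3)


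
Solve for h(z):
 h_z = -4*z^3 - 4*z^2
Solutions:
 h(z) = C1 - z^4 - 4*z^3/3


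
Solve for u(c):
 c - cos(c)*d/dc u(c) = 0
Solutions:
 u(c) = C1 + Integral(c/cos(c), c)


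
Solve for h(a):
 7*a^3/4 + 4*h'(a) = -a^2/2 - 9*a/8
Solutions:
 h(a) = C1 - 7*a^4/64 - a^3/24 - 9*a^2/64


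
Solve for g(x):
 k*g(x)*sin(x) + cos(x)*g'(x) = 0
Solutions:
 g(x) = C1*exp(k*log(cos(x)))


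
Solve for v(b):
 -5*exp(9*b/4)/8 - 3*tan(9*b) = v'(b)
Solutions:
 v(b) = C1 - 5*exp(9*b/4)/18 + log(cos(9*b))/3


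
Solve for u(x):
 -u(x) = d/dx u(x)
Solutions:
 u(x) = C1*exp(-x)


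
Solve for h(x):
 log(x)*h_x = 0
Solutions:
 h(x) = C1


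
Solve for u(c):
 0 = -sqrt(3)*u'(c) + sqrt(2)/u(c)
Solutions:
 u(c) = -sqrt(C1 + 6*sqrt(6)*c)/3
 u(c) = sqrt(C1 + 6*sqrt(6)*c)/3


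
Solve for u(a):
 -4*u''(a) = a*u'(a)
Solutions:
 u(a) = C1 + C2*erf(sqrt(2)*a/4)


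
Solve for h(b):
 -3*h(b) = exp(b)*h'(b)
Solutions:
 h(b) = C1*exp(3*exp(-b))


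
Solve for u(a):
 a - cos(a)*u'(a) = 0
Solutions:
 u(a) = C1 + Integral(a/cos(a), a)


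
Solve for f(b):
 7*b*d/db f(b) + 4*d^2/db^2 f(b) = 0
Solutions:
 f(b) = C1 + C2*erf(sqrt(14)*b/4)


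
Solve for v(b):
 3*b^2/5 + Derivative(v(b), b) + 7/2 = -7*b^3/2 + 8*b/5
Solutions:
 v(b) = C1 - 7*b^4/8 - b^3/5 + 4*b^2/5 - 7*b/2


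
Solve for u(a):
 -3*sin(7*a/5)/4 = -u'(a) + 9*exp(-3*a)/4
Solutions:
 u(a) = C1 - 15*cos(7*a/5)/28 - 3*exp(-3*a)/4


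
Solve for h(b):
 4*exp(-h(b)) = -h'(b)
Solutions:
 h(b) = log(C1 - 4*b)


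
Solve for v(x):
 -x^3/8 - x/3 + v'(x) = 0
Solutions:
 v(x) = C1 + x^4/32 + x^2/6


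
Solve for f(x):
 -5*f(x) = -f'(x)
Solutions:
 f(x) = C1*exp(5*x)


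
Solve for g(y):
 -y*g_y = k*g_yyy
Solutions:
 g(y) = C1 + Integral(C2*airyai(y*(-1/k)^(1/3)) + C3*airybi(y*(-1/k)^(1/3)), y)


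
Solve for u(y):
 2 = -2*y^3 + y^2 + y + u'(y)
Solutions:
 u(y) = C1 + y^4/2 - y^3/3 - y^2/2 + 2*y


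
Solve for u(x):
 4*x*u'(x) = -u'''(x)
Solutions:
 u(x) = C1 + Integral(C2*airyai(-2^(2/3)*x) + C3*airybi(-2^(2/3)*x), x)


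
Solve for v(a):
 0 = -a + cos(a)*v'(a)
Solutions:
 v(a) = C1 + Integral(a/cos(a), a)


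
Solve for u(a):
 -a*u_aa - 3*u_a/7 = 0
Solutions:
 u(a) = C1 + C2*a^(4/7)


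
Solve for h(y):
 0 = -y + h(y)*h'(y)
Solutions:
 h(y) = -sqrt(C1 + y^2)
 h(y) = sqrt(C1 + y^2)


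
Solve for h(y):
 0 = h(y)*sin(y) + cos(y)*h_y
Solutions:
 h(y) = C1*cos(y)


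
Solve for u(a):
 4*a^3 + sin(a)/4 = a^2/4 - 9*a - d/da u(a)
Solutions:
 u(a) = C1 - a^4 + a^3/12 - 9*a^2/2 + cos(a)/4


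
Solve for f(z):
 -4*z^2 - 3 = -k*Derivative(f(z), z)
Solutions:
 f(z) = C1 + 4*z^3/(3*k) + 3*z/k


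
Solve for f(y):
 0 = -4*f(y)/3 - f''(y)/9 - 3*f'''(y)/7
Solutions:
 f(y) = C1*exp(y*(-14 + 7*7^(2/3)/(486*sqrt(59098) + 118147)^(1/3) + 7^(1/3)*(486*sqrt(59098) + 118147)^(1/3))/162)*sin(sqrt(3)*7^(1/3)*y*(-(486*sqrt(59098) + 118147)^(1/3) + 7*7^(1/3)/(486*sqrt(59098) + 118147)^(1/3))/162) + C2*exp(y*(-14 + 7*7^(2/3)/(486*sqrt(59098) + 118147)^(1/3) + 7^(1/3)*(486*sqrt(59098) + 118147)^(1/3))/162)*cos(sqrt(3)*7^(1/3)*y*(-(486*sqrt(59098) + 118147)^(1/3) + 7*7^(1/3)/(486*sqrt(59098) + 118147)^(1/3))/162) + C3*exp(-y*(7*7^(2/3)/(486*sqrt(59098) + 118147)^(1/3) + 7 + 7^(1/3)*(486*sqrt(59098) + 118147)^(1/3))/81)


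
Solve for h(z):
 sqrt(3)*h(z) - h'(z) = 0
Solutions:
 h(z) = C1*exp(sqrt(3)*z)


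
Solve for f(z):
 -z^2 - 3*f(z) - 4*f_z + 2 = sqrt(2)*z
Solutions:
 f(z) = C1*exp(-3*z/4) - z^2/3 - sqrt(2)*z/3 + 8*z/9 - 14/27 + 4*sqrt(2)/9


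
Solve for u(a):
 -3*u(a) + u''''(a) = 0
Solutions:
 u(a) = C1*exp(-3^(1/4)*a) + C2*exp(3^(1/4)*a) + C3*sin(3^(1/4)*a) + C4*cos(3^(1/4)*a)


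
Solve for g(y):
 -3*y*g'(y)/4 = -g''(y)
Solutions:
 g(y) = C1 + C2*erfi(sqrt(6)*y/4)


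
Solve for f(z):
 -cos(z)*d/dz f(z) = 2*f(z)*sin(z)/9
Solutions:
 f(z) = C1*cos(z)^(2/9)


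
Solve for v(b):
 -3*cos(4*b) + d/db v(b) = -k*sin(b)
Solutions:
 v(b) = C1 + k*cos(b) + 3*sin(4*b)/4


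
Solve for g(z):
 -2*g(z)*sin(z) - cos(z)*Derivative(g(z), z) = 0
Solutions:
 g(z) = C1*cos(z)^2


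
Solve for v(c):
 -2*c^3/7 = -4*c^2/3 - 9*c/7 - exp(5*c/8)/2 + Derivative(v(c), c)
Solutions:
 v(c) = C1 - c^4/14 + 4*c^3/9 + 9*c^2/14 + 4*exp(5*c/8)/5


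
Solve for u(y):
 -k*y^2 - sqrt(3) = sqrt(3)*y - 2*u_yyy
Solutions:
 u(y) = C1 + C2*y + C3*y^2 + k*y^5/120 + sqrt(3)*y^4/48 + sqrt(3)*y^3/12


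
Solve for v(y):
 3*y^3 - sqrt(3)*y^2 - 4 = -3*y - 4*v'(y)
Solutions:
 v(y) = C1 - 3*y^4/16 + sqrt(3)*y^3/12 - 3*y^2/8 + y


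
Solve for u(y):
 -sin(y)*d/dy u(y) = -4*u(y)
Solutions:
 u(y) = C1*(cos(y)^2 - 2*cos(y) + 1)/(cos(y)^2 + 2*cos(y) + 1)


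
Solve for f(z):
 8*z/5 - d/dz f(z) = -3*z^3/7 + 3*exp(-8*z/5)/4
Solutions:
 f(z) = C1 + 3*z^4/28 + 4*z^2/5 + 15*exp(-8*z/5)/32


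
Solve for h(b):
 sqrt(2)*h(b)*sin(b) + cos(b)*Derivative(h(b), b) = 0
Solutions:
 h(b) = C1*cos(b)^(sqrt(2))


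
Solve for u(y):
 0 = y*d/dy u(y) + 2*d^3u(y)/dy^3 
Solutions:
 u(y) = C1 + Integral(C2*airyai(-2^(2/3)*y/2) + C3*airybi(-2^(2/3)*y/2), y)


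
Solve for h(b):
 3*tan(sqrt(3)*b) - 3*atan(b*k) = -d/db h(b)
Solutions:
 h(b) = C1 + 3*Piecewise((b*atan(b*k) - log(b^2*k^2 + 1)/(2*k), Ne(k, 0)), (0, True)) + sqrt(3)*log(cos(sqrt(3)*b))


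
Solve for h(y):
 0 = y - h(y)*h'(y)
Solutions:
 h(y) = -sqrt(C1 + y^2)
 h(y) = sqrt(C1 + y^2)


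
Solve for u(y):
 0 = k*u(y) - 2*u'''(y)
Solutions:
 u(y) = C1*exp(2^(2/3)*k^(1/3)*y/2) + C2*exp(2^(2/3)*k^(1/3)*y*(-1 + sqrt(3)*I)/4) + C3*exp(-2^(2/3)*k^(1/3)*y*(1 + sqrt(3)*I)/4)


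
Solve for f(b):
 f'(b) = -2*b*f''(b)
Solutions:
 f(b) = C1 + C2*sqrt(b)


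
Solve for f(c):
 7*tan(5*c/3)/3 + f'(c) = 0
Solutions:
 f(c) = C1 + 7*log(cos(5*c/3))/5


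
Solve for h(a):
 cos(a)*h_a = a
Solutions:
 h(a) = C1 + Integral(a/cos(a), a)


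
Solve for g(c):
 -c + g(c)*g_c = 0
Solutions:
 g(c) = -sqrt(C1 + c^2)
 g(c) = sqrt(C1 + c^2)


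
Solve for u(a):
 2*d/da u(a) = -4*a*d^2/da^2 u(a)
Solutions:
 u(a) = C1 + C2*sqrt(a)


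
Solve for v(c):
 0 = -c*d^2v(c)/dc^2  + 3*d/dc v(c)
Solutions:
 v(c) = C1 + C2*c^4


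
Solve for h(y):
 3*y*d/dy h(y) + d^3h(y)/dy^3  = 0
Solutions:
 h(y) = C1 + Integral(C2*airyai(-3^(1/3)*y) + C3*airybi(-3^(1/3)*y), y)


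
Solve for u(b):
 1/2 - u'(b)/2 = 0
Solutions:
 u(b) = C1 + b


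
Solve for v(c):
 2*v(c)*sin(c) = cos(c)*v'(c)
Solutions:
 v(c) = C1/cos(c)^2


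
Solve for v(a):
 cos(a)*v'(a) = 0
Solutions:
 v(a) = C1


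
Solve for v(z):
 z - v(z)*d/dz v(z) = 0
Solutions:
 v(z) = -sqrt(C1 + z^2)
 v(z) = sqrt(C1 + z^2)


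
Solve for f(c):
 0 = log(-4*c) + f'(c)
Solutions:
 f(c) = C1 - c*log(-c) + c*(1 - 2*log(2))


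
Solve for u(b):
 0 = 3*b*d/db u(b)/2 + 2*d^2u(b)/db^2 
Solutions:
 u(b) = C1 + C2*erf(sqrt(6)*b/4)


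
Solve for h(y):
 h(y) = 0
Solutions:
 h(y) = 0


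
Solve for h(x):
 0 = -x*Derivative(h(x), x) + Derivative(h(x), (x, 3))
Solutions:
 h(x) = C1 + Integral(C2*airyai(x) + C3*airybi(x), x)


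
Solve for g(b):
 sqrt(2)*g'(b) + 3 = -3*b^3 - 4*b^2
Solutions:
 g(b) = C1 - 3*sqrt(2)*b^4/8 - 2*sqrt(2)*b^3/3 - 3*sqrt(2)*b/2


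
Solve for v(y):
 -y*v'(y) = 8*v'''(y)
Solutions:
 v(y) = C1 + Integral(C2*airyai(-y/2) + C3*airybi(-y/2), y)


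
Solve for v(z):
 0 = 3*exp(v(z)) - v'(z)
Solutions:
 v(z) = log(-1/(C1 + 3*z))


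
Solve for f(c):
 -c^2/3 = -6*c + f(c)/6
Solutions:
 f(c) = 2*c*(18 - c)


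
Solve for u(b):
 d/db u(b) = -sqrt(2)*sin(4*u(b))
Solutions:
 u(b) = -acos((-C1 - exp(8*sqrt(2)*b))/(C1 - exp(8*sqrt(2)*b)))/4 + pi/2
 u(b) = acos((-C1 - exp(8*sqrt(2)*b))/(C1 - exp(8*sqrt(2)*b)))/4


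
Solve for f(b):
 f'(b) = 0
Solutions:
 f(b) = C1


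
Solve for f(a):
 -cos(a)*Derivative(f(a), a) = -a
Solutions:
 f(a) = C1 + Integral(a/cos(a), a)


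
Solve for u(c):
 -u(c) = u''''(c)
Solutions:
 u(c) = (C1*sin(sqrt(2)*c/2) + C2*cos(sqrt(2)*c/2))*exp(-sqrt(2)*c/2) + (C3*sin(sqrt(2)*c/2) + C4*cos(sqrt(2)*c/2))*exp(sqrt(2)*c/2)


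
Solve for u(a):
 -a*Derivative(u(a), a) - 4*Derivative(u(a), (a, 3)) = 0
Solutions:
 u(a) = C1 + Integral(C2*airyai(-2^(1/3)*a/2) + C3*airybi(-2^(1/3)*a/2), a)


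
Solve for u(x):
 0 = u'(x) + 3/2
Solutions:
 u(x) = C1 - 3*x/2


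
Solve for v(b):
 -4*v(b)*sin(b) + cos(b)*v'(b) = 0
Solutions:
 v(b) = C1/cos(b)^4


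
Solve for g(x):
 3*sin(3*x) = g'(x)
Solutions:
 g(x) = C1 - cos(3*x)


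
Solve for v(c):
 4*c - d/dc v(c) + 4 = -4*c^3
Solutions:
 v(c) = C1 + c^4 + 2*c^2 + 4*c


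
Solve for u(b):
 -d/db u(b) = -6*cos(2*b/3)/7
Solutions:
 u(b) = C1 + 9*sin(2*b/3)/7


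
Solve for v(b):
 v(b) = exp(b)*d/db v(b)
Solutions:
 v(b) = C1*exp(-exp(-b))


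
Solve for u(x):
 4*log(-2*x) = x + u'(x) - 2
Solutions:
 u(x) = C1 - x^2/2 + 4*x*log(-x) + 2*x*(-1 + 2*log(2))


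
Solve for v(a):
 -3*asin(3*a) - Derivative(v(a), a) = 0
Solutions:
 v(a) = C1 - 3*a*asin(3*a) - sqrt(1 - 9*a^2)


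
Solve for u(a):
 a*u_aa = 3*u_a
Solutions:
 u(a) = C1 + C2*a^4


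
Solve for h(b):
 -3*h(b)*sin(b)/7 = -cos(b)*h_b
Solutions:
 h(b) = C1/cos(b)^(3/7)


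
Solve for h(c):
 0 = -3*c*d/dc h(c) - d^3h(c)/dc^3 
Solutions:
 h(c) = C1 + Integral(C2*airyai(-3^(1/3)*c) + C3*airybi(-3^(1/3)*c), c)


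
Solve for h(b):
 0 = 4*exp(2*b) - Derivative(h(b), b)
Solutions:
 h(b) = C1 + 2*exp(2*b)


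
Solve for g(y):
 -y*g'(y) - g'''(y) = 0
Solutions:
 g(y) = C1 + Integral(C2*airyai(-y) + C3*airybi(-y), y)


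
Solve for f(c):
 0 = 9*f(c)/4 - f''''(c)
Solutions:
 f(c) = C1*exp(-sqrt(6)*c/2) + C2*exp(sqrt(6)*c/2) + C3*sin(sqrt(6)*c/2) + C4*cos(sqrt(6)*c/2)


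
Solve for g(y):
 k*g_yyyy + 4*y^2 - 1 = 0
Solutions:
 g(y) = C1 + C2*y + C3*y^2 + C4*y^3 - y^6/(90*k) + y^4/(24*k)


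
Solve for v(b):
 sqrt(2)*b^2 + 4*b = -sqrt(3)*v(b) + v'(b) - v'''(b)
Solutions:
 v(b) = C1*exp(2^(1/3)*sqrt(3)*b*(2/(sqrt(77) + 9)^(1/3) + 2^(1/3)*(sqrt(77) + 9)^(1/3))/12)*sin(2^(1/3)*b*(-2^(1/3)*(sqrt(77) + 9)^(1/3) + 2/(sqrt(77) + 9)^(1/3))/4) + C2*exp(2^(1/3)*sqrt(3)*b*(2/(sqrt(77) + 9)^(1/3) + 2^(1/3)*(sqrt(77) + 9)^(1/3))/12)*cos(2^(1/3)*b*(-2^(1/3)*(sqrt(77) + 9)^(1/3) + 2/(sqrt(77) + 9)^(1/3))/4) + C3*exp(-2^(1/3)*sqrt(3)*b*(2/(sqrt(77) + 9)^(1/3) + 2^(1/3)*(sqrt(77) + 9)^(1/3))/6) - sqrt(6)*b^2/3 - 4*sqrt(3)*b/3 - 2*sqrt(2)*b/3 - 4/3 - 2*sqrt(6)/9


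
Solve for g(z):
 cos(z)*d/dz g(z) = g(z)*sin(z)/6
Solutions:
 g(z) = C1/cos(z)^(1/6)


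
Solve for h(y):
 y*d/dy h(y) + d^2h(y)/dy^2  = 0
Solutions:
 h(y) = C1 + C2*erf(sqrt(2)*y/2)


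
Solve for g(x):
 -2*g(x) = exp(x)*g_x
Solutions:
 g(x) = C1*exp(2*exp(-x))


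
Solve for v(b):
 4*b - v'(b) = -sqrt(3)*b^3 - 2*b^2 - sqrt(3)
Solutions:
 v(b) = C1 + sqrt(3)*b^4/4 + 2*b^3/3 + 2*b^2 + sqrt(3)*b


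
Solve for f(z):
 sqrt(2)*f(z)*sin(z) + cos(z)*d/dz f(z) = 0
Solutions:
 f(z) = C1*cos(z)^(sqrt(2))


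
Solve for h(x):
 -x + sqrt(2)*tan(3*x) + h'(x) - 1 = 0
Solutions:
 h(x) = C1 + x^2/2 + x + sqrt(2)*log(cos(3*x))/3


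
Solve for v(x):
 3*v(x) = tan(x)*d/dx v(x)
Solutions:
 v(x) = C1*sin(x)^3


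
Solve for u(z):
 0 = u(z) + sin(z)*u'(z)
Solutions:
 u(z) = C1*sqrt(cos(z) + 1)/sqrt(cos(z) - 1)


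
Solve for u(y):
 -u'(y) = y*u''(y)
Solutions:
 u(y) = C1 + C2*log(y)


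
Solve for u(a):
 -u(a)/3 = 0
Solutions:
 u(a) = 0


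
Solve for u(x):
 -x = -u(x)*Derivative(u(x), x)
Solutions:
 u(x) = -sqrt(C1 + x^2)
 u(x) = sqrt(C1 + x^2)


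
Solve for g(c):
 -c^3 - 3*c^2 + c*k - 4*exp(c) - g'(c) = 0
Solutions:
 g(c) = C1 - c^4/4 - c^3 + c^2*k/2 - 4*exp(c)


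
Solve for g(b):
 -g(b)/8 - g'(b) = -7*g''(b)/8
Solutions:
 g(b) = C1*exp(b*(4 - sqrt(23))/7) + C2*exp(b*(4 + sqrt(23))/7)


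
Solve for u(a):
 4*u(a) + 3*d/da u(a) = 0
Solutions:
 u(a) = C1*exp(-4*a/3)


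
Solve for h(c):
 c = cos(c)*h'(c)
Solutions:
 h(c) = C1 + Integral(c/cos(c), c)


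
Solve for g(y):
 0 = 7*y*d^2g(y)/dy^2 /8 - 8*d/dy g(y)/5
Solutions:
 g(y) = C1 + C2*y^(99/35)


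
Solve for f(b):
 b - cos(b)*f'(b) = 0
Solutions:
 f(b) = C1 + Integral(b/cos(b), b)


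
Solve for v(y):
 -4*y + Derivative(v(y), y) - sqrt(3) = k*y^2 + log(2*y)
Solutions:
 v(y) = C1 + k*y^3/3 + 2*y^2 + y*log(y) - y + y*log(2) + sqrt(3)*y


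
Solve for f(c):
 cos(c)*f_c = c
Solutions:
 f(c) = C1 + Integral(c/cos(c), c)


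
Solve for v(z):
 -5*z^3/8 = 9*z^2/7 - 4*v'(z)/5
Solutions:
 v(z) = C1 + 25*z^4/128 + 15*z^3/28


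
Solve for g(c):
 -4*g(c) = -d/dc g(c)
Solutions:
 g(c) = C1*exp(4*c)


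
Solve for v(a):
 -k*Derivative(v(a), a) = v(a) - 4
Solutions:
 v(a) = C1*exp(-a/k) + 4


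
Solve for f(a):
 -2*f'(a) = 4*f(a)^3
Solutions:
 f(a) = -sqrt(2)*sqrt(-1/(C1 - 2*a))/2
 f(a) = sqrt(2)*sqrt(-1/(C1 - 2*a))/2


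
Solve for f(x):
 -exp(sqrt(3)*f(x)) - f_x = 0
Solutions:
 f(x) = sqrt(3)*(2*log(1/(C1 + x)) - log(3))/6


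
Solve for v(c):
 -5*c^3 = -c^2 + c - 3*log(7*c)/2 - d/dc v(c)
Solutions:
 v(c) = C1 + 5*c^4/4 - c^3/3 + c^2/2 - 3*c*log(c)/2 - 3*c*log(7)/2 + 3*c/2


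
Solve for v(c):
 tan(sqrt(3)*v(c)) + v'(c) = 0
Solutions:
 v(c) = sqrt(3)*(pi - asin(C1*exp(-sqrt(3)*c)))/3
 v(c) = sqrt(3)*asin(C1*exp(-sqrt(3)*c))/3


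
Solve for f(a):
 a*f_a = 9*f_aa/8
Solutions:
 f(a) = C1 + C2*erfi(2*a/3)


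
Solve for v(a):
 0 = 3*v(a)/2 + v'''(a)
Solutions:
 v(a) = C3*exp(-2^(2/3)*3^(1/3)*a/2) + (C1*sin(2^(2/3)*3^(5/6)*a/4) + C2*cos(2^(2/3)*3^(5/6)*a/4))*exp(2^(2/3)*3^(1/3)*a/4)


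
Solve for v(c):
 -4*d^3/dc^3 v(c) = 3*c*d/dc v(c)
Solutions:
 v(c) = C1 + Integral(C2*airyai(-6^(1/3)*c/2) + C3*airybi(-6^(1/3)*c/2), c)


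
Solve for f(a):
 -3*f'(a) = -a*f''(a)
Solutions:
 f(a) = C1 + C2*a^4


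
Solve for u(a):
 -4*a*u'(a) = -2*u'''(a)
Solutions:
 u(a) = C1 + Integral(C2*airyai(2^(1/3)*a) + C3*airybi(2^(1/3)*a), a)


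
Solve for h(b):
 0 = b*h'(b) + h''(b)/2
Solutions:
 h(b) = C1 + C2*erf(b)


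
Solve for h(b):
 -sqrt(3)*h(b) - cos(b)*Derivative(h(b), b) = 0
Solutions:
 h(b) = C1*(sin(b) - 1)^(sqrt(3)/2)/(sin(b) + 1)^(sqrt(3)/2)


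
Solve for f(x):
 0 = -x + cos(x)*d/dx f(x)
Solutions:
 f(x) = C1 + Integral(x/cos(x), x)


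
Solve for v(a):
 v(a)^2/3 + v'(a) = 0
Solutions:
 v(a) = 3/(C1 + a)


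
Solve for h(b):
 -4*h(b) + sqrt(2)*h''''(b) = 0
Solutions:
 h(b) = C1*exp(-2^(3/8)*b) + C2*exp(2^(3/8)*b) + C3*sin(2^(3/8)*b) + C4*cos(2^(3/8)*b)


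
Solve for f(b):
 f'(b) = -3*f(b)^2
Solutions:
 f(b) = 1/(C1 + 3*b)


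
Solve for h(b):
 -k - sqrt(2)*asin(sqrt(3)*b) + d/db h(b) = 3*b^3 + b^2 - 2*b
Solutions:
 h(b) = C1 + 3*b^4/4 + b^3/3 - b^2 + b*k + sqrt(2)*(b*asin(sqrt(3)*b) + sqrt(3)*sqrt(1 - 3*b^2)/3)


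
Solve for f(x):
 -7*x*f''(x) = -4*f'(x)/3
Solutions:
 f(x) = C1 + C2*x^(25/21)


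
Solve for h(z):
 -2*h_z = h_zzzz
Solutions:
 h(z) = C1 + C4*exp(-2^(1/3)*z) + (C2*sin(2^(1/3)*sqrt(3)*z/2) + C3*cos(2^(1/3)*sqrt(3)*z/2))*exp(2^(1/3)*z/2)


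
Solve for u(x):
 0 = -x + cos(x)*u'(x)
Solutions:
 u(x) = C1 + Integral(x/cos(x), x)


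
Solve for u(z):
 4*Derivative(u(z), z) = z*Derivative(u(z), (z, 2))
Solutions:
 u(z) = C1 + C2*z^5


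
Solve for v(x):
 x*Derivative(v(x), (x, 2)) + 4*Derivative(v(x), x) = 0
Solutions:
 v(x) = C1 + C2/x^3


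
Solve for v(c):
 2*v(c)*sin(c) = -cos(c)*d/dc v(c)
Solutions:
 v(c) = C1*cos(c)^2


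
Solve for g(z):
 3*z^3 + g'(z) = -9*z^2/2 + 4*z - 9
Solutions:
 g(z) = C1 - 3*z^4/4 - 3*z^3/2 + 2*z^2 - 9*z


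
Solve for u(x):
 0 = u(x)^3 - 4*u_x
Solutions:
 u(x) = -sqrt(2)*sqrt(-1/(C1 + x))
 u(x) = sqrt(2)*sqrt(-1/(C1 + x))


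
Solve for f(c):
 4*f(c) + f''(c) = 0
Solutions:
 f(c) = C1*sin(2*c) + C2*cos(2*c)


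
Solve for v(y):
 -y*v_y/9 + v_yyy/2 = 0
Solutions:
 v(y) = C1 + Integral(C2*airyai(6^(1/3)*y/3) + C3*airybi(6^(1/3)*y/3), y)


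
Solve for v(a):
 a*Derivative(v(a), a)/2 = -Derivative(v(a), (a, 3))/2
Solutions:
 v(a) = C1 + Integral(C2*airyai(-a) + C3*airybi(-a), a)


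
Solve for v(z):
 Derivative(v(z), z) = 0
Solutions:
 v(z) = C1


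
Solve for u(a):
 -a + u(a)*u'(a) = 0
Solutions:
 u(a) = -sqrt(C1 + a^2)
 u(a) = sqrt(C1 + a^2)


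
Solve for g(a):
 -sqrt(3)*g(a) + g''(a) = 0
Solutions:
 g(a) = C1*exp(-3^(1/4)*a) + C2*exp(3^(1/4)*a)


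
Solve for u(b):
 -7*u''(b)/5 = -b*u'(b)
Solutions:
 u(b) = C1 + C2*erfi(sqrt(70)*b/14)


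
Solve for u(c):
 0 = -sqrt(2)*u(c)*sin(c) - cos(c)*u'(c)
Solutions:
 u(c) = C1*cos(c)^(sqrt(2))


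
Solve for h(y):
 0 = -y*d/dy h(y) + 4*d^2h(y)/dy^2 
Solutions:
 h(y) = C1 + C2*erfi(sqrt(2)*y/4)


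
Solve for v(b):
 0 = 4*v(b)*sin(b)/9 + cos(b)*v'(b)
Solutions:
 v(b) = C1*cos(b)^(4/9)


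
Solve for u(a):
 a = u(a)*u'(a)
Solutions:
 u(a) = -sqrt(C1 + a^2)
 u(a) = sqrt(C1 + a^2)


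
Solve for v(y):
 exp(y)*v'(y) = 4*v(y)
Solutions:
 v(y) = C1*exp(-4*exp(-y))


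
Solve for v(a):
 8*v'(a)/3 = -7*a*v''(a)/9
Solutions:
 v(a) = C1 + C2/a^(17/7)


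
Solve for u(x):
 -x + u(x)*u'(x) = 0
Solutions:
 u(x) = -sqrt(C1 + x^2)
 u(x) = sqrt(C1 + x^2)


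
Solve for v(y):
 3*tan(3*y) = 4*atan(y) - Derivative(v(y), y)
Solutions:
 v(y) = C1 + 4*y*atan(y) - 2*log(y^2 + 1) + log(cos(3*y))


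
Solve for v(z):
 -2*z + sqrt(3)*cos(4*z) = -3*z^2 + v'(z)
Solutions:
 v(z) = C1 + z^3 - z^2 + sqrt(3)*sin(4*z)/4


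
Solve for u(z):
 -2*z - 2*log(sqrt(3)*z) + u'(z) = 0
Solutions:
 u(z) = C1 + z^2 + 2*z*log(z) - 2*z + z*log(3)


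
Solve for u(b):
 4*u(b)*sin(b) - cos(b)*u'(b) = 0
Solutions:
 u(b) = C1/cos(b)^4


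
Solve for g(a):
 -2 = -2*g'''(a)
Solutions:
 g(a) = C1 + C2*a + C3*a^2 + a^3/6


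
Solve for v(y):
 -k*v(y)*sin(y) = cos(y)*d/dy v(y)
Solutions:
 v(y) = C1*exp(k*log(cos(y)))


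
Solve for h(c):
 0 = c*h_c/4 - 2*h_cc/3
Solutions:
 h(c) = C1 + C2*erfi(sqrt(3)*c/4)


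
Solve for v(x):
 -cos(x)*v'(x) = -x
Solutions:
 v(x) = C1 + Integral(x/cos(x), x)


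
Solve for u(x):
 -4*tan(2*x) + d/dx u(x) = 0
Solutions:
 u(x) = C1 - 2*log(cos(2*x))


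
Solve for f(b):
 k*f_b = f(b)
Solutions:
 f(b) = C1*exp(b/k)


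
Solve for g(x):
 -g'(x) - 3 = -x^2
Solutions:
 g(x) = C1 + x^3/3 - 3*x


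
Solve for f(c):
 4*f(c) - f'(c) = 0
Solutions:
 f(c) = C1*exp(4*c)


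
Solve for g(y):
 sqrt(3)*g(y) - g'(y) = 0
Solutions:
 g(y) = C1*exp(sqrt(3)*y)


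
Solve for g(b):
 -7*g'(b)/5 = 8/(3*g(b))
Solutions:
 g(b) = -sqrt(C1 - 1680*b)/21
 g(b) = sqrt(C1 - 1680*b)/21


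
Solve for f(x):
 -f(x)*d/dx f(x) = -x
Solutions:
 f(x) = -sqrt(C1 + x^2)
 f(x) = sqrt(C1 + x^2)


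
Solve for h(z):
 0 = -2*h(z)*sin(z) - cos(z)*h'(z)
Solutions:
 h(z) = C1*cos(z)^2


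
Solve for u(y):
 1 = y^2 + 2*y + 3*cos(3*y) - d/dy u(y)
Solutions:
 u(y) = C1 + y^3/3 + y^2 - y + sin(3*y)


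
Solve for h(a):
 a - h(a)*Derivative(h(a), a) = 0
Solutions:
 h(a) = -sqrt(C1 + a^2)
 h(a) = sqrt(C1 + a^2)


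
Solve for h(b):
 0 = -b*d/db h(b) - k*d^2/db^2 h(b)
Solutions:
 h(b) = C1 + C2*sqrt(k)*erf(sqrt(2)*b*sqrt(1/k)/2)


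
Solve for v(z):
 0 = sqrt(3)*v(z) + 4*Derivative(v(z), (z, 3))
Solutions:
 v(z) = C3*exp(-2^(1/3)*3^(1/6)*z/2) + (C1*sin(2^(1/3)*3^(2/3)*z/4) + C2*cos(2^(1/3)*3^(2/3)*z/4))*exp(2^(1/3)*3^(1/6)*z/4)


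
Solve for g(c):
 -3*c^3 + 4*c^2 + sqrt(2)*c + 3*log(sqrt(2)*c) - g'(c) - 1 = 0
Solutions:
 g(c) = C1 - 3*c^4/4 + 4*c^3/3 + sqrt(2)*c^2/2 + 3*c*log(c) - 4*c + 3*c*log(2)/2


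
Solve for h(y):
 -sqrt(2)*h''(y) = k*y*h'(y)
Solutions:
 h(y) = Piecewise((-2^(3/4)*sqrt(pi)*C1*erf(2^(1/4)*sqrt(k)*y/2)/(2*sqrt(k)) - C2, (k > 0) | (k < 0)), (-C1*y - C2, True))


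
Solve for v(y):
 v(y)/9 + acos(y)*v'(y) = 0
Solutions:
 v(y) = C1*exp(-Integral(1/acos(y), y)/9)


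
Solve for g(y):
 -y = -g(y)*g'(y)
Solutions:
 g(y) = -sqrt(C1 + y^2)
 g(y) = sqrt(C1 + y^2)


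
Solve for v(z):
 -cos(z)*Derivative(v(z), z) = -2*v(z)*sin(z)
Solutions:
 v(z) = C1/cos(z)^2


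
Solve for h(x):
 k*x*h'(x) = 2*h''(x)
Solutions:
 h(x) = Piecewise((-sqrt(pi)*C1*erf(x*sqrt(-k)/2)/sqrt(-k) - C2, (k > 0) | (k < 0)), (-C1*x - C2, True))


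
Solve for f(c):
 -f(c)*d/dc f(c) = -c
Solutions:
 f(c) = -sqrt(C1 + c^2)
 f(c) = sqrt(C1 + c^2)


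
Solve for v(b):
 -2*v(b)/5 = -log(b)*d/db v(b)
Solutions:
 v(b) = C1*exp(2*li(b)/5)


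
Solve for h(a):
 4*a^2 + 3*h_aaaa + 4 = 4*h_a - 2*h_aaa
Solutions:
 h(a) = C1 + C2*exp(-a*(2*2^(2/3)/(9*sqrt(705) + 239)^(1/3) + 4 + 2^(1/3)*(9*sqrt(705) + 239)^(1/3))/18)*sin(2^(1/3)*sqrt(3)*a*(-(9*sqrt(705) + 239)^(1/3) + 2*2^(1/3)/(9*sqrt(705) + 239)^(1/3))/18) + C3*exp(-a*(2*2^(2/3)/(9*sqrt(705) + 239)^(1/3) + 4 + 2^(1/3)*(9*sqrt(705) + 239)^(1/3))/18)*cos(2^(1/3)*sqrt(3)*a*(-(9*sqrt(705) + 239)^(1/3) + 2*2^(1/3)/(9*sqrt(705) + 239)^(1/3))/18) + C4*exp(a*(-2 + 2*2^(2/3)/(9*sqrt(705) + 239)^(1/3) + 2^(1/3)*(9*sqrt(705) + 239)^(1/3))/9) + a^3/3 + 2*a


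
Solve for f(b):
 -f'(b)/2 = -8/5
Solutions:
 f(b) = C1 + 16*b/5


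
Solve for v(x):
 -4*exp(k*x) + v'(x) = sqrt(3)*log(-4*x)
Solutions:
 v(x) = C1 + sqrt(3)*x*log(-x) + sqrt(3)*x*(-1 + 2*log(2)) + Piecewise((4*exp(k*x)/k, Ne(k, 0)), (4*x, True))


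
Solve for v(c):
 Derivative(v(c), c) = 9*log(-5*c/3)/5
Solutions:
 v(c) = C1 + 9*c*log(-c)/5 + 9*c*(-log(3) - 1 + log(5))/5


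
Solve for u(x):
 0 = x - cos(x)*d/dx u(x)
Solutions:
 u(x) = C1 + Integral(x/cos(x), x)


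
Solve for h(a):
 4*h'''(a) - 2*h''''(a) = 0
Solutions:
 h(a) = C1 + C2*a + C3*a^2 + C4*exp(2*a)


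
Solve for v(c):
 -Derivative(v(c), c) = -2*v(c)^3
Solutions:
 v(c) = -sqrt(2)*sqrt(-1/(C1 + 2*c))/2
 v(c) = sqrt(2)*sqrt(-1/(C1 + 2*c))/2


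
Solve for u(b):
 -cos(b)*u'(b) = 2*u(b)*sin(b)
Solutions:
 u(b) = C1*cos(b)^2


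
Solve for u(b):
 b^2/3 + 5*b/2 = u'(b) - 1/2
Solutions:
 u(b) = C1 + b^3/9 + 5*b^2/4 + b/2


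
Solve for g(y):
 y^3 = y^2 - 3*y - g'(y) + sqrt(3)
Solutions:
 g(y) = C1 - y^4/4 + y^3/3 - 3*y^2/2 + sqrt(3)*y


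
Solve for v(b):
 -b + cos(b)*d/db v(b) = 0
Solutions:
 v(b) = C1 + Integral(b/cos(b), b)


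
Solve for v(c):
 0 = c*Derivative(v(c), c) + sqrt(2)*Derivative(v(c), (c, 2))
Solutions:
 v(c) = C1 + C2*erf(2^(1/4)*c/2)


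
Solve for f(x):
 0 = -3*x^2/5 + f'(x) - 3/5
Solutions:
 f(x) = C1 + x^3/5 + 3*x/5


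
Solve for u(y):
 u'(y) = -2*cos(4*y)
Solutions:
 u(y) = C1 - sin(4*y)/2


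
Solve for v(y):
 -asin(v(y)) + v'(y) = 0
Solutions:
 Integral(1/asin(_y), (_y, v(y))) = C1 + y


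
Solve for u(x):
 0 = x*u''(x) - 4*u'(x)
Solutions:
 u(x) = C1 + C2*x^5


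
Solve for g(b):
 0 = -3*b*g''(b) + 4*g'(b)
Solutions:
 g(b) = C1 + C2*b^(7/3)


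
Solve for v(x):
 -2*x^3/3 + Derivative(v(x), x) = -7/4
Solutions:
 v(x) = C1 + x^4/6 - 7*x/4


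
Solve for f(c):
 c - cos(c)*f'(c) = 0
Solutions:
 f(c) = C1 + Integral(c/cos(c), c)


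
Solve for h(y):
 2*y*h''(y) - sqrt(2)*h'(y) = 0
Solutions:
 h(y) = C1 + C2*y^(sqrt(2)/2 + 1)


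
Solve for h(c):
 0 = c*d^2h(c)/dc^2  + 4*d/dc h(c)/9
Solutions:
 h(c) = C1 + C2*c^(5/9)


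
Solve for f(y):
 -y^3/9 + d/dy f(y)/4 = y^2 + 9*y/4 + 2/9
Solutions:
 f(y) = C1 + y^4/9 + 4*y^3/3 + 9*y^2/2 + 8*y/9


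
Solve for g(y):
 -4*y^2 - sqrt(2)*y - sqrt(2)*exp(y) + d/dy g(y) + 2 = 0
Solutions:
 g(y) = C1 + 4*y^3/3 + sqrt(2)*y^2/2 - 2*y + sqrt(2)*exp(y)


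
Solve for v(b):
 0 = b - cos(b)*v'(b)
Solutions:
 v(b) = C1 + Integral(b/cos(b), b)


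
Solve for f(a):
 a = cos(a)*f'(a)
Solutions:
 f(a) = C1 + Integral(a/cos(a), a)


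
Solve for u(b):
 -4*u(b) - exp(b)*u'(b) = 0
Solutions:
 u(b) = C1*exp(4*exp(-b))


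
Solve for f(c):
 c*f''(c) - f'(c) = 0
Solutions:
 f(c) = C1 + C2*c^2


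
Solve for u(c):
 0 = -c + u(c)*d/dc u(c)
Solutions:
 u(c) = -sqrt(C1 + c^2)
 u(c) = sqrt(C1 + c^2)


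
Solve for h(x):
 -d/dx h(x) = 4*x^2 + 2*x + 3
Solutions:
 h(x) = C1 - 4*x^3/3 - x^2 - 3*x


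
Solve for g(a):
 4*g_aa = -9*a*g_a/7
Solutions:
 g(a) = C1 + C2*erf(3*sqrt(14)*a/28)


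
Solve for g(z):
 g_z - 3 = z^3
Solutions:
 g(z) = C1 + z^4/4 + 3*z


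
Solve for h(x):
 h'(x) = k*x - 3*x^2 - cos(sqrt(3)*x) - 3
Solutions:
 h(x) = C1 + k*x^2/2 - x^3 - 3*x - sqrt(3)*sin(sqrt(3)*x)/3


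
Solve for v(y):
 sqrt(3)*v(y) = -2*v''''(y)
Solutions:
 v(y) = (C1*sin(2^(1/4)*3^(1/8)*y/2) + C2*cos(2^(1/4)*3^(1/8)*y/2))*exp(-2^(1/4)*3^(1/8)*y/2) + (C3*sin(2^(1/4)*3^(1/8)*y/2) + C4*cos(2^(1/4)*3^(1/8)*y/2))*exp(2^(1/4)*3^(1/8)*y/2)


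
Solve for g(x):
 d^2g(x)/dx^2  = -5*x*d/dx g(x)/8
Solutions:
 g(x) = C1 + C2*erf(sqrt(5)*x/4)


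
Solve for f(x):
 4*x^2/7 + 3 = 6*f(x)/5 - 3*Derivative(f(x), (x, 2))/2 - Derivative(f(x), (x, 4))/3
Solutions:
 f(x) = C1*exp(-sqrt(15)*x*sqrt(-15 + sqrt(385))/10) + C2*exp(sqrt(15)*x*sqrt(-15 + sqrt(385))/10) + C3*sin(sqrt(15)*x*sqrt(15 + sqrt(385))/10) + C4*cos(sqrt(15)*x*sqrt(15 + sqrt(385))/10) + 10*x^2/21 + 155/42


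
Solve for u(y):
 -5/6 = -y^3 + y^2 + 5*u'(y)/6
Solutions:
 u(y) = C1 + 3*y^4/10 - 2*y^3/5 - y


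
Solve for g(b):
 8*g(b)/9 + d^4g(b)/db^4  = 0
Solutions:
 g(b) = (C1*sin(2^(1/4)*sqrt(3)*b/3) + C2*cos(2^(1/4)*sqrt(3)*b/3))*exp(-2^(1/4)*sqrt(3)*b/3) + (C3*sin(2^(1/4)*sqrt(3)*b/3) + C4*cos(2^(1/4)*sqrt(3)*b/3))*exp(2^(1/4)*sqrt(3)*b/3)


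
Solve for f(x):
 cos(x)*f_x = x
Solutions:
 f(x) = C1 + Integral(x/cos(x), x)


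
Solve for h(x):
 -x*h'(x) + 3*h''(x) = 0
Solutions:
 h(x) = C1 + C2*erfi(sqrt(6)*x/6)


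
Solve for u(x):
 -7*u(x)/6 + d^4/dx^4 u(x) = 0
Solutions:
 u(x) = C1*exp(-6^(3/4)*7^(1/4)*x/6) + C2*exp(6^(3/4)*7^(1/4)*x/6) + C3*sin(6^(3/4)*7^(1/4)*x/6) + C4*cos(6^(3/4)*7^(1/4)*x/6)


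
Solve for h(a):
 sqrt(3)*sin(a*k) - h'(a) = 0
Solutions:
 h(a) = C1 - sqrt(3)*cos(a*k)/k


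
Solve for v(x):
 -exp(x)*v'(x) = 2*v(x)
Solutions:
 v(x) = C1*exp(2*exp(-x))


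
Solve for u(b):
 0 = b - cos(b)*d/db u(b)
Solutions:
 u(b) = C1 + Integral(b/cos(b), b)


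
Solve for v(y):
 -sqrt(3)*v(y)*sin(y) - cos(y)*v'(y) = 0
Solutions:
 v(y) = C1*cos(y)^(sqrt(3))


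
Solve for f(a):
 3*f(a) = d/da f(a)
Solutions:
 f(a) = C1*exp(3*a)


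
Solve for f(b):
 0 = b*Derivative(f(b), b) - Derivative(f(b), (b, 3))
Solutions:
 f(b) = C1 + Integral(C2*airyai(b) + C3*airybi(b), b)


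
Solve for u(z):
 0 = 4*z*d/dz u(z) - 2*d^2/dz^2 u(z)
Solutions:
 u(z) = C1 + C2*erfi(z)


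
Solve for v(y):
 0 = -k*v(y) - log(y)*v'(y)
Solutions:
 v(y) = C1*exp(-k*li(y))


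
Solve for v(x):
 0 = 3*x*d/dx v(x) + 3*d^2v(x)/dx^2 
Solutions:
 v(x) = C1 + C2*erf(sqrt(2)*x/2)


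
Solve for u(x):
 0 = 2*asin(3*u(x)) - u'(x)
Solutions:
 Integral(1/asin(3*_y), (_y, u(x))) = C1 + 2*x


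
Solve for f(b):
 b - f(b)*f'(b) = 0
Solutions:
 f(b) = -sqrt(C1 + b^2)
 f(b) = sqrt(C1 + b^2)


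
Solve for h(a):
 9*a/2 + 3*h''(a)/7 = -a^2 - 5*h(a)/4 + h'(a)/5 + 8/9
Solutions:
 h(a) = -4*a^2/5 - 482*a/125 + (C1*sin(2*sqrt(161)*a/15) + C2*cos(2*sqrt(161)*a/15))*exp(7*a/30) + 126536/196875


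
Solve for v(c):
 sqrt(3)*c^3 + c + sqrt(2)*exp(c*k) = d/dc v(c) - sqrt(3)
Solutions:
 v(c) = C1 + sqrt(3)*c^4/4 + c^2/2 + sqrt(3)*c + sqrt(2)*exp(c*k)/k


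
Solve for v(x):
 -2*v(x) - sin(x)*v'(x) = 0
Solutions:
 v(x) = C1*(cos(x) + 1)/(cos(x) - 1)


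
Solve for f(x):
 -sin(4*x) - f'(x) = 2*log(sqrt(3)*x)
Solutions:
 f(x) = C1 - 2*x*log(x) - x*log(3) + 2*x + cos(4*x)/4


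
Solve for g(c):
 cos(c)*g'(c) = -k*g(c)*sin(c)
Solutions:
 g(c) = C1*exp(k*log(cos(c)))


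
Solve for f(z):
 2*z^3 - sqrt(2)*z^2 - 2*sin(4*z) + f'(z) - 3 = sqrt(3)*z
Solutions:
 f(z) = C1 - z^4/2 + sqrt(2)*z^3/3 + sqrt(3)*z^2/2 + 3*z - cos(4*z)/2


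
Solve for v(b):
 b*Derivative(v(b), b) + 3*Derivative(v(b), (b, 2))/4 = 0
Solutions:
 v(b) = C1 + C2*erf(sqrt(6)*b/3)


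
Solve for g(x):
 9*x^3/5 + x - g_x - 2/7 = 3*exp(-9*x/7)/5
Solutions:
 g(x) = C1 + 9*x^4/20 + x^2/2 - 2*x/7 + 7*exp(-9*x/7)/15


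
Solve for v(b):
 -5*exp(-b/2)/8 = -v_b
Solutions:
 v(b) = C1 - 5*exp(-b/2)/4


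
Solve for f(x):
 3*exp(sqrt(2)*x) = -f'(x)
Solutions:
 f(x) = C1 - 3*sqrt(2)*exp(sqrt(2)*x)/2


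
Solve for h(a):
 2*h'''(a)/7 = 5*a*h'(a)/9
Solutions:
 h(a) = C1 + Integral(C2*airyai(420^(1/3)*a/6) + C3*airybi(420^(1/3)*a/6), a)


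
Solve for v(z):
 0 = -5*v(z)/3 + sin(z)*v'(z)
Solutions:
 v(z) = C1*(cos(z) - 1)^(5/6)/(cos(z) + 1)^(5/6)


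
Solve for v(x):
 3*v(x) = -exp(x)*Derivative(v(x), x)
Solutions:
 v(x) = C1*exp(3*exp(-x))


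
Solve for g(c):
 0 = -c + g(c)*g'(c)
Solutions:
 g(c) = -sqrt(C1 + c^2)
 g(c) = sqrt(C1 + c^2)


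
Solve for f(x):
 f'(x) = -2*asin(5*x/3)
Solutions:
 f(x) = C1 - 2*x*asin(5*x/3) - 2*sqrt(9 - 25*x^2)/5


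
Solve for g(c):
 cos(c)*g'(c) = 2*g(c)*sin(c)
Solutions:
 g(c) = C1/cos(c)^2


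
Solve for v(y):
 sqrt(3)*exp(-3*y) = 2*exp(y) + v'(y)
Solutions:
 v(y) = C1 - 2*exp(y) - sqrt(3)*exp(-3*y)/3


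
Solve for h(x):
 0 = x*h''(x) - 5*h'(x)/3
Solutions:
 h(x) = C1 + C2*x^(8/3)


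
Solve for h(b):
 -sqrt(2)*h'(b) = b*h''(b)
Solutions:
 h(b) = C1 + C2*b^(1 - sqrt(2))


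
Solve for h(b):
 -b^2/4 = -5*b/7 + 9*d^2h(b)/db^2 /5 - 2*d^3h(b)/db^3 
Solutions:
 h(b) = C1 + C2*b + C3*exp(9*b/10) - 5*b^4/432 + 25*b^3/1701 + 250*b^2/5103


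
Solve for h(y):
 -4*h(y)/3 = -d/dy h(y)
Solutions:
 h(y) = C1*exp(4*y/3)


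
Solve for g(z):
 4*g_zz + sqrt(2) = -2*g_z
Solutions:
 g(z) = C1 + C2*exp(-z/2) - sqrt(2)*z/2


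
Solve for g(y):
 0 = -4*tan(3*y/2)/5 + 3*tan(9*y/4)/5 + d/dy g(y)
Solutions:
 g(y) = C1 - 8*log(cos(3*y/2))/15 + 4*log(cos(9*y/4))/15


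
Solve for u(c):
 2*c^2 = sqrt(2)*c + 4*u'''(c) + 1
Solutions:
 u(c) = C1 + C2*c + C3*c^2 + c^5/120 - sqrt(2)*c^4/96 - c^3/24


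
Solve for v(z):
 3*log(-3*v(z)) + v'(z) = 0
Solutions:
 Integral(1/(log(-_y) + log(3)), (_y, v(z)))/3 = C1 - z


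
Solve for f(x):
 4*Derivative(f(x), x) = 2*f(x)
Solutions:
 f(x) = C1*exp(x/2)


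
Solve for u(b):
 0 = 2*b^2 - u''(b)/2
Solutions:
 u(b) = C1 + C2*b + b^4/3


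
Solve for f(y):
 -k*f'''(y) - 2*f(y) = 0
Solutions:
 f(y) = C1*exp(2^(1/3)*y*(-1/k)^(1/3)) + C2*exp(2^(1/3)*y*(-1/k)^(1/3)*(-1 + sqrt(3)*I)/2) + C3*exp(-2^(1/3)*y*(-1/k)^(1/3)*(1 + sqrt(3)*I)/2)


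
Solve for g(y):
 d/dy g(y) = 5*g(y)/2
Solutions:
 g(y) = C1*exp(5*y/2)


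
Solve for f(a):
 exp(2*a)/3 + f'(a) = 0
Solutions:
 f(a) = C1 - exp(2*a)/6


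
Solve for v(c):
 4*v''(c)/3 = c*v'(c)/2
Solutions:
 v(c) = C1 + C2*erfi(sqrt(3)*c/4)


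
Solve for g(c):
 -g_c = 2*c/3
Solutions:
 g(c) = C1 - c^2/3


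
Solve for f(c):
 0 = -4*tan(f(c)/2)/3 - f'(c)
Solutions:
 f(c) = -2*asin(C1*exp(-2*c/3)) + 2*pi
 f(c) = 2*asin(C1*exp(-2*c/3))


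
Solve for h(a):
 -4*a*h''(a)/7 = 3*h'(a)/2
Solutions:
 h(a) = C1 + C2/a^(13/8)


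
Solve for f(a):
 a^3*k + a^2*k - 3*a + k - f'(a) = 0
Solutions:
 f(a) = C1 + a^4*k/4 + a^3*k/3 - 3*a^2/2 + a*k


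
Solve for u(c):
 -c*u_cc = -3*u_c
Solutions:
 u(c) = C1 + C2*c^4


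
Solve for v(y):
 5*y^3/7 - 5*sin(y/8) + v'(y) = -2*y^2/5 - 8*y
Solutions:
 v(y) = C1 - 5*y^4/28 - 2*y^3/15 - 4*y^2 - 40*cos(y/8)


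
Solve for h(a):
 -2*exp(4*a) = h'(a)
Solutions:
 h(a) = C1 - exp(4*a)/2


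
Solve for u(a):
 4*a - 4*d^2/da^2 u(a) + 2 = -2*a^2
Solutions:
 u(a) = C1 + C2*a + a^4/24 + a^3/6 + a^2/4


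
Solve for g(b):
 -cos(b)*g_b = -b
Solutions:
 g(b) = C1 + Integral(b/cos(b), b)


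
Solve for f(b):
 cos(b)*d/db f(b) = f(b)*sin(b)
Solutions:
 f(b) = C1/cos(b)


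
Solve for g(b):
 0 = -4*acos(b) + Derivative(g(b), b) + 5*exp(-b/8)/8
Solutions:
 g(b) = C1 + 4*b*acos(b) - 4*sqrt(1 - b^2) + 5*exp(-b/8)


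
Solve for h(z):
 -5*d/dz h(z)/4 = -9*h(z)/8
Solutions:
 h(z) = C1*exp(9*z/10)


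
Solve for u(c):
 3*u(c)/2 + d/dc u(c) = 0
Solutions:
 u(c) = C1*exp(-3*c/2)


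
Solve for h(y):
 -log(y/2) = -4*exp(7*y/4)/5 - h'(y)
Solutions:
 h(y) = C1 + y*log(y) + y*(-1 - log(2)) - 16*exp(7*y/4)/35


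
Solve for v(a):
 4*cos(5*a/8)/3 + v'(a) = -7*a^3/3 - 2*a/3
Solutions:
 v(a) = C1 - 7*a^4/12 - a^2/3 - 32*sin(5*a/8)/15


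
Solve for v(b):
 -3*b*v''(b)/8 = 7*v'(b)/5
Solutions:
 v(b) = C1 + C2/b^(41/15)


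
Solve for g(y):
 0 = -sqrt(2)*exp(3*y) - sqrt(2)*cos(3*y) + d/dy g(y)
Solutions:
 g(y) = C1 + sqrt(2)*exp(3*y)/3 + sqrt(2)*sin(3*y)/3


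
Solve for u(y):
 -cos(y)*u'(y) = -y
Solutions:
 u(y) = C1 + Integral(y/cos(y), y)


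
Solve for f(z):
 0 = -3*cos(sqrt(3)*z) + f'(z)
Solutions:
 f(z) = C1 + sqrt(3)*sin(sqrt(3)*z)


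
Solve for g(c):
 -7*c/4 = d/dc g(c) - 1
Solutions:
 g(c) = C1 - 7*c^2/8 + c


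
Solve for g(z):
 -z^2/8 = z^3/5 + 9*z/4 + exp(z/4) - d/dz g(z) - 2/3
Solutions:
 g(z) = C1 + z^4/20 + z^3/24 + 9*z^2/8 - 2*z/3 + 4*exp(z/4)


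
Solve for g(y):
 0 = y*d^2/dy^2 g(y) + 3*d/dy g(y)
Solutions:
 g(y) = C1 + C2/y^2


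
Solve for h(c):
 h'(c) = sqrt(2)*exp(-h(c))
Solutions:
 h(c) = log(C1 + sqrt(2)*c)


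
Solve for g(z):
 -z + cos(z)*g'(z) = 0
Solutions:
 g(z) = C1 + Integral(z/cos(z), z)


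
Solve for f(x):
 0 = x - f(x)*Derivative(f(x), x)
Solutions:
 f(x) = -sqrt(C1 + x^2)
 f(x) = sqrt(C1 + x^2)


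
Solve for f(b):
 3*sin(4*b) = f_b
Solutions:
 f(b) = C1 - 3*cos(4*b)/4


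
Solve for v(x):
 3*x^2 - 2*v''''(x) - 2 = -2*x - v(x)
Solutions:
 v(x) = C1*exp(-2^(3/4)*x/2) + C2*exp(2^(3/4)*x/2) + C3*sin(2^(3/4)*x/2) + C4*cos(2^(3/4)*x/2) - 3*x^2 - 2*x + 2


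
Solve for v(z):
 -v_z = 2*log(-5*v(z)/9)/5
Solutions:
 5*Integral(1/(log(-_y) - 2*log(3) + log(5)), (_y, v(z)))/2 = C1 - z


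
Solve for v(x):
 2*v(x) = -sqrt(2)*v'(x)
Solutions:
 v(x) = C1*exp(-sqrt(2)*x)


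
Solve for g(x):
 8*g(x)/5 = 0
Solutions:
 g(x) = 0


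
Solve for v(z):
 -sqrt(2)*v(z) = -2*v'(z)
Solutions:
 v(z) = C1*exp(sqrt(2)*z/2)


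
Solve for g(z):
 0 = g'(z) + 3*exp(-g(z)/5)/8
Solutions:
 g(z) = 5*log(C1 - 3*z/40)


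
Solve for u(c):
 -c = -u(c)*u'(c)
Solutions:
 u(c) = -sqrt(C1 + c^2)
 u(c) = sqrt(C1 + c^2)


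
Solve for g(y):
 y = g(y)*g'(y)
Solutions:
 g(y) = -sqrt(C1 + y^2)
 g(y) = sqrt(C1 + y^2)


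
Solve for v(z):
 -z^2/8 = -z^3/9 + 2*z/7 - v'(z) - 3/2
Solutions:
 v(z) = C1 - z^4/36 + z^3/24 + z^2/7 - 3*z/2


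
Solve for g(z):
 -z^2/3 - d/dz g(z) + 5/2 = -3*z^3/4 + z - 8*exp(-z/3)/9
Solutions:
 g(z) = C1 + 3*z^4/16 - z^3/9 - z^2/2 + 5*z/2 - 8*exp(-z/3)/3


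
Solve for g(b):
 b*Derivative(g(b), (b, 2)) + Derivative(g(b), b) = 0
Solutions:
 g(b) = C1 + C2*log(b)


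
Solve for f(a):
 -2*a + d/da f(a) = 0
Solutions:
 f(a) = C1 + a^2


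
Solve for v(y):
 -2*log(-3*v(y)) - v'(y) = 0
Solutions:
 Integral(1/(log(-_y) + log(3)), (_y, v(y)))/2 = C1 - y


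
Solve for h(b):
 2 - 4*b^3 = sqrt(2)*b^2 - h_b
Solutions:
 h(b) = C1 + b^4 + sqrt(2)*b^3/3 - 2*b


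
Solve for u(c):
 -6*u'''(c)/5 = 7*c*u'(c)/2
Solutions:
 u(c) = C1 + Integral(C2*airyai(-630^(1/3)*c/6) + C3*airybi(-630^(1/3)*c/6), c)


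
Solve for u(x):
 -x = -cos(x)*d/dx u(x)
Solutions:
 u(x) = C1 + Integral(x/cos(x), x)


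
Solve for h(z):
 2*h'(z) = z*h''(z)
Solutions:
 h(z) = C1 + C2*z^3


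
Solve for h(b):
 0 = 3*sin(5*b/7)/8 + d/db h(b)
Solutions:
 h(b) = C1 + 21*cos(5*b/7)/40


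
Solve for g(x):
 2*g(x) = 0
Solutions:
 g(x) = 0


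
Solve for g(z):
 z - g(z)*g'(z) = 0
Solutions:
 g(z) = -sqrt(C1 + z^2)
 g(z) = sqrt(C1 + z^2)


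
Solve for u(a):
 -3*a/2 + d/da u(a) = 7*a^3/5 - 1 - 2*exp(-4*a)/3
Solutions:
 u(a) = C1 + 7*a^4/20 + 3*a^2/4 - a + exp(-4*a)/6


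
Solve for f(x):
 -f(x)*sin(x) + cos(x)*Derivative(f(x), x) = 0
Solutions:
 f(x) = C1/cos(x)


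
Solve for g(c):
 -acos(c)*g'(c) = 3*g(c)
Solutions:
 g(c) = C1*exp(-3*Integral(1/acos(c), c))


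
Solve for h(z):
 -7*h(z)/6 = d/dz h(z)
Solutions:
 h(z) = C1*exp(-7*z/6)


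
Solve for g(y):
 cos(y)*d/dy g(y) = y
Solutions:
 g(y) = C1 + Integral(y/cos(y), y)


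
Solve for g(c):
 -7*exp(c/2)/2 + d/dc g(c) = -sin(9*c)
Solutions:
 g(c) = C1 + 7*exp(c/2) + cos(9*c)/9


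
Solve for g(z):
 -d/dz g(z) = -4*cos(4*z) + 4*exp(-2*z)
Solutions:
 g(z) = C1 + sin(4*z) + 2*exp(-2*z)


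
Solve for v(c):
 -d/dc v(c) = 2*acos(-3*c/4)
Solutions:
 v(c) = C1 - 2*c*acos(-3*c/4) - 2*sqrt(16 - 9*c^2)/3


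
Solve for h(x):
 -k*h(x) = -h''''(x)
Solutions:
 h(x) = C1*exp(-k^(1/4)*x) + C2*exp(k^(1/4)*x) + C3*exp(-I*k^(1/4)*x) + C4*exp(I*k^(1/4)*x)


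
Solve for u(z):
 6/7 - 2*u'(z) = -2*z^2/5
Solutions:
 u(z) = C1 + z^3/15 + 3*z/7


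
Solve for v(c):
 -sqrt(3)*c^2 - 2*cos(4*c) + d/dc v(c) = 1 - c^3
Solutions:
 v(c) = C1 - c^4/4 + sqrt(3)*c^3/3 + c + sin(4*c)/2


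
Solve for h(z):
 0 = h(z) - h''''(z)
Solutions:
 h(z) = C1*exp(-z) + C2*exp(z) + C3*sin(z) + C4*cos(z)


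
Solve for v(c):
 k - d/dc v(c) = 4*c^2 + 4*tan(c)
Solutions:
 v(c) = C1 - 4*c^3/3 + c*k + 4*log(cos(c))


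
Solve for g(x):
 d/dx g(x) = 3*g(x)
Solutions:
 g(x) = C1*exp(3*x)


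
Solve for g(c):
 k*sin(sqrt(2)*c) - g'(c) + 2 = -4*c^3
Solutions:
 g(c) = C1 + c^4 + 2*c - sqrt(2)*k*cos(sqrt(2)*c)/2


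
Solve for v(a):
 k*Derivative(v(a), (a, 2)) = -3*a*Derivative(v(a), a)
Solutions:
 v(a) = C1 + C2*sqrt(k)*erf(sqrt(6)*a*sqrt(1/k)/2)


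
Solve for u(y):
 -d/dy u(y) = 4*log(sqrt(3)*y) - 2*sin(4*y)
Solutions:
 u(y) = C1 - 4*y*log(y) - 2*y*log(3) + 4*y - cos(4*y)/2


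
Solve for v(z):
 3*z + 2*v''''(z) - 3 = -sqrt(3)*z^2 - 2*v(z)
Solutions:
 v(z) = -sqrt(3)*z^2/2 - 3*z/2 + (C1*sin(sqrt(2)*z/2) + C2*cos(sqrt(2)*z/2))*exp(-sqrt(2)*z/2) + (C3*sin(sqrt(2)*z/2) + C4*cos(sqrt(2)*z/2))*exp(sqrt(2)*z/2) + 3/2


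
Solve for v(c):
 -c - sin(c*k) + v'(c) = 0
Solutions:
 v(c) = C1 + c^2/2 - cos(c*k)/k


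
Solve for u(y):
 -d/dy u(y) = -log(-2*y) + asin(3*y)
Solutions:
 u(y) = C1 + y*log(-y) - y*asin(3*y) - y + y*log(2) - sqrt(1 - 9*y^2)/3


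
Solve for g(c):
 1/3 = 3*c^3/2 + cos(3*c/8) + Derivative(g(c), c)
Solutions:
 g(c) = C1 - 3*c^4/8 + c/3 - 8*sin(3*c/8)/3


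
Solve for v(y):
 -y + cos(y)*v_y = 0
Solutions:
 v(y) = C1 + Integral(y/cos(y), y)


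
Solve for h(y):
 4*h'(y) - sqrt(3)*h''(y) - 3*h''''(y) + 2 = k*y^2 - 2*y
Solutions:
 h(y) = C1 + C2*exp(y*(-(18 + sqrt(3)*sqrt(sqrt(3) + 108))^(1/3) + sqrt(3)/(18 + sqrt(3)*sqrt(sqrt(3) + 108))^(1/3))/6)*sin(y*(3/(18 + sqrt(3)*sqrt(sqrt(3) + 108))^(1/3) + sqrt(3)*(18 + sqrt(3)*sqrt(sqrt(3) + 108))^(1/3))/6) + C3*exp(y*(-(18 + sqrt(3)*sqrt(sqrt(3) + 108))^(1/3) + sqrt(3)/(18 + sqrt(3)*sqrt(sqrt(3) + 108))^(1/3))/6)*cos(y*(3/(18 + sqrt(3)*sqrt(sqrt(3) + 108))^(1/3) + sqrt(3)*(18 + sqrt(3)*sqrt(sqrt(3) + 108))^(1/3))/6) + C4*exp(-y*(-(18 + sqrt(3)*sqrt(sqrt(3) + 108))^(1/3) + sqrt(3)/(18 + sqrt(3)*sqrt(sqrt(3) + 108))^(1/3))/3) + k*y^3/12 + sqrt(3)*k*y^2/16 + 3*k*y/32 - y^2/4 - y/2 - sqrt(3)*y/8
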